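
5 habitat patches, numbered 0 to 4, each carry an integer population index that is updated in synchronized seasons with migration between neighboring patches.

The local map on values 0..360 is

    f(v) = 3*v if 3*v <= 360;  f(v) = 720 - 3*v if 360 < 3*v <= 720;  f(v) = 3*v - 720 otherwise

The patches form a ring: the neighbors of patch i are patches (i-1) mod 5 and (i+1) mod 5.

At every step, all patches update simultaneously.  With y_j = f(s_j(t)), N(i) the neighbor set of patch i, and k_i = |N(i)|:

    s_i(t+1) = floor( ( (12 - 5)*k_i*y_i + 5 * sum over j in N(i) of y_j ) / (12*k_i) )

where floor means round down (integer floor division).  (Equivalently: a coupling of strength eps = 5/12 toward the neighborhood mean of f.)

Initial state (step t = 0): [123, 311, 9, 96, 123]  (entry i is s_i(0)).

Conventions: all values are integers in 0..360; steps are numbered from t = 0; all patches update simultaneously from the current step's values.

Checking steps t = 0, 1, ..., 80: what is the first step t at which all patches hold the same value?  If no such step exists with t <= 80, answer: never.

Simulating step by step:
t=0: [123, 311, 9, 96, 123]  (not all equal)
t=1: [322, 203, 120, 246, 337]  (not all equal)
t=2: [227, 191, 236, 146, 224]  (not all equal)
t=3: [63, 96, 96, 177, 94]  (not all equal)
t=4: [229, 267, 267, 229, 243]  (not all equal)
t=5: [38, 71, 71, 38, 19]  (not all equal)
t=6: [122, 192, 192, 122, 80]  (not all equal)
t=7: [286, 187, 187, 286, 287]  (not all equal)
t=8: [143, 154, 154, 143, 139]  (not all equal)
t=9: [286, 264, 264, 286, 298]  (not all equal)
t=10: [131, 85, 85, 131, 159]  (not all equal)
t=11: [294, 270, 270, 294, 278]  (not all equal)
t=12: [137, 105, 105, 137, 134]  (not all equal)
t=13: [312, 313, 313, 312, 314]  (not all equal)
t=14: [217, 218, 218, 217, 219]  (not all equal)
t=15: [67, 66, 66, 67, 65]  (not all equal)
t=16: [199, 198, 198, 199, 197]  (not all equal)
t=17: [124, 125, 125, 124, 126]  (not all equal)
t=18: [346, 345, 345, 346, 344]  (not all equal)
t=19: [316, 315, 315, 316, 314]  (not all equal)
t=20: [226, 225, 225, 226, 224]  (not all equal)
t=21: [43, 44, 44, 43, 45]  (not all equal)
t=22: [130, 131, 131, 130, 132]  (not all equal)
t=23: [328, 327, 327, 328, 326]  (not all equal)
t=24: [262, 261, 261, 262, 260]  (not all equal)
t=25: [64, 63, 63, 64, 62]  (not all equal)
t=26: [190, 189, 189, 190, 188]  (not all equal)
t=27: [151, 152, 152, 151, 153]  (not all equal)
t=28: [265, 264, 264, 265, 263]  (not all equal)
t=29: [73, 72, 72, 73, 71]  (not all equal)
t=30: [217, 216, 216, 217, 215]  (not all equal)
t=31: [70, 71, 71, 70, 72]  (not all equal)
t=32: [211, 212, 212, 211, 213]  (not all equal)
t=33: [85, 84, 84, 85, 83]  (not all equal)
t=34: [253, 252, 252, 253, 251]  (not all equal)
t=35: [37, 36, 36, 37, 35]  (not all equal)
t=36: [109, 108, 108, 109, 107]  (not all equal)
t=37: [325, 324, 324, 325, 323]  (not all equal)
t=38: [253, 252, 252, 253, 251]  (not all equal)

Answer: never
Key observation: The state at step 34 reappears at step 38 — the system is in a cycle of period 4 from step 34 on.  No step 0..38 is synchronized, and the cycle repeats forever, so no step up to 80 (or ever) has all patches equal.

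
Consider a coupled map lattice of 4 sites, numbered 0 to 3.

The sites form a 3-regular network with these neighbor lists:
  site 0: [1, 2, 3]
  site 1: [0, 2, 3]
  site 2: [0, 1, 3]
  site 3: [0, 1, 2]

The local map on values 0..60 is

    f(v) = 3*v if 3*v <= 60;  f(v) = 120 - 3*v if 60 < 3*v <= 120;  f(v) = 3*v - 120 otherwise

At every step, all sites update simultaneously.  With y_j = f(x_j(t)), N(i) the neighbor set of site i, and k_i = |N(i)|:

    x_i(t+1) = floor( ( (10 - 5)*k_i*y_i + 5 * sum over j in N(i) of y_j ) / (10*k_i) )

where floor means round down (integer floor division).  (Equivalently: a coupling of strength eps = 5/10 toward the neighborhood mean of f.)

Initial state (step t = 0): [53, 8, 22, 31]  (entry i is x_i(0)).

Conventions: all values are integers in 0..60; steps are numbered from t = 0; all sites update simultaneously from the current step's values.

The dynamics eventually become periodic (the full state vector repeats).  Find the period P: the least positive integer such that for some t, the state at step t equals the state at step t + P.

Simulating step by step:
t=0: [53, 8, 22, 31]
t=1: [37, 32, 42, 33]
t=2: [13, 18, 12, 17]
t=3: [43, 48, 42, 47]
t=4: [13, 18, 12, 17]

Answer: 2
Key observation: The state at step 2, [13, 18, 12, 17], reappears at step 4 — and no state repeats earlier — so the cycle the system enters has period 2.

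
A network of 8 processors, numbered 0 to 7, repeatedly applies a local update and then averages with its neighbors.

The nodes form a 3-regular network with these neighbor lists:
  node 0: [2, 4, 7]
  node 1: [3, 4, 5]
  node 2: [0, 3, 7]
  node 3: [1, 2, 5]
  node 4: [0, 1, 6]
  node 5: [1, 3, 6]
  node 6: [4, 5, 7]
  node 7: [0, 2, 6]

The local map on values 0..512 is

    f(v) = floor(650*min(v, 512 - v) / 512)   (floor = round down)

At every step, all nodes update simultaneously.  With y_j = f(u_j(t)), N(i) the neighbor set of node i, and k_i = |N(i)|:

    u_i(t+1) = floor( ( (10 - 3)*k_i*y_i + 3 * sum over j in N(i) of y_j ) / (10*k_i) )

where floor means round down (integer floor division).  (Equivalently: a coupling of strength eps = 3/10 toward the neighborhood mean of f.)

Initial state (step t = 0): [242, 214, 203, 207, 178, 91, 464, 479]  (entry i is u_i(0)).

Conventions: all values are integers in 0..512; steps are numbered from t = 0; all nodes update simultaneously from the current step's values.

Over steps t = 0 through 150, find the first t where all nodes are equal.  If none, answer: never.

Simulating step by step:
t=0: [242, 214, 203, 207, 178, 91, 464, 479]  (not all equal)
t=1: [267, 249, 240, 247, 221, 139, 80, 91]  (not all equal)
t=2: [287, 298, 286, 298, 268, 196, 127, 152]  (not all equal)
t=3: [278, 272, 275, 270, 288, 243, 187, 207]  (not all equal)
t=4: [292, 302, 296, 306, 282, 300, 251, 266]  (not all equal)
t=5: [283, 268, 277, 263, 290, 272, 309, 305]  (not all equal)
t=6: [287, 306, 295, 312, 282, 301, 264, 267]  (not all equal)
t=7: [287, 263, 277, 257, 289, 269, 306, 305]  (not all equal)
t=8: [283, 312, 295, 318, 284, 305, 268, 267]  (not all equal)
t=9: [290, 256, 277, 251, 287, 264, 302, 305]  (not all equal)
t=10: [281, 319, 294, 316, 286, 310, 272, 267]  (not all equal)
t=11: [292, 250, 278, 251, 284, 258, 298, 305]  (not all equal)
t=12: [280, 314, 293, 316, 289, 316, 277, 268]  (not all equal)
t=13: [292, 253, 279, 251, 282, 253, 292, 303]  (not all equal)
t=14: [280, 317, 292, 316, 291, 316, 283, 270]  (not all equal)
t=15: [292, 250, 280, 251, 279, 252, 286, 301]  (not all equal)
t=16: [280, 315, 292, 315, 294, 315, 288, 272]  (not all equal)
t=17: [291, 252, 280, 252, 276, 253, 281, 298]  (not all equal)
t=18: [282, 317, 292, 316, 298, 317, 294, 276]  (not all equal)
t=19: [288, 249, 279, 250, 271, 250, 274, 293]  (not all equal)
t=20: [286, 315, 294, 314, 303, 315, 301, 282]  (not all equal)
t=21: [283, 251, 276, 253, 265, 251, 267, 286]  (not all equal)
t=22: [292, 317, 299, 318, 311, 317, 309, 290]  (not all equal)
t=23: [275, 247, 269, 248, 256, 247, 258, 277]  (not all equal)
t=24: [303, 314, 306, 313, 321, 314, 319, 301]  (not all equal)
t=25: [262, 250, 261, 252, 245, 250, 247, 264]  (not all equal)
t=26: [316, 316, 317, 318, 312, 316, 313, 314]  (not all equal)
t=27: [248, 248, 247, 246, 251, 248, 251, 250]  (not all equal)
t=28: [314, 314, 313, 312, 317, 314, 317, 316]  (not all equal)
t=29: [250, 250, 251, 252, 247, 250, 247, 248]  (not all equal)
t=30: [316, 316, 317, 318, 313, 316, 313, 314]  (not all equal)
t=31: [248, 248, 247, 246, 251, 248, 251, 250]  (not all equal)

Answer: never
Key observation: The state at step 27 reappears at step 31 — the system is in a cycle of period 4 from step 27 on.  No step 0..31 is synchronized, and the cycle repeats forever, so no step up to 150 (or ever) has all nodes equal.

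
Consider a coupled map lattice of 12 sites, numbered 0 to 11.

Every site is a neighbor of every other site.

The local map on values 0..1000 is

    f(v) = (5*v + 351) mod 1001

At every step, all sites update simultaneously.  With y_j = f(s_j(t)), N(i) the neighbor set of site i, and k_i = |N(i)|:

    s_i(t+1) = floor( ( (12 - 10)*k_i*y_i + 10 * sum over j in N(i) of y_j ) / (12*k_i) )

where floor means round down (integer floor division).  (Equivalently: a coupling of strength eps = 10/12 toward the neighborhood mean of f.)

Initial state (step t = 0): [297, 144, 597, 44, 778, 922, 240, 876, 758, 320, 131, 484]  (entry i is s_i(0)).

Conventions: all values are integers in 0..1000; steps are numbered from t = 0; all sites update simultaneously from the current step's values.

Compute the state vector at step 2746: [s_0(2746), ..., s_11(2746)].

Answer: [118, 119, 119, 119, 119, 118, 119, 118, 119, 118, 119, 118]
Key observation: The state at step 8, [921, 922, 922, 922, 922, 921, 922, 921, 922, 921, 922, 921], reappears at step 20: the system is in a cycle of period 12 from step 8 on.  Therefore the state at step 2746 equals the state at step 8 + ((2746 - 8) mod 12) = 10, which is [118, 119, 119, 119, 119, 118, 119, 118, 119, 118, 119, 118].

Derivation:
t=0: [297, 144, 597, 44, 778, 922, 240, 876, 758, 320, 131, 484]
t=1: [541, 471, 495, 517, 486, 552, 515, 531, 477, 551, 465, 535]
t=2: [448, 508, 519, 529, 514, 453, 528, 444, 510, 453, 505, 446]
t=3: [771, 798, 803, 808, 801, 773, 807, 769, 799, 773, 797, 770]
t=4: [284, 296, 298, 301, 297, 285, 300, 283, 296, 285, 296, 283]
t=5: [806, 811, 812, 814, 812, 806, 813, 805, 811, 806, 811, 805]
t=6: [392, 394, 394, 395, 394, 392, 395, 391, 394, 392, 394, 391]
t=7: [314, 315, 315, 315, 315, 314, 315, 313, 315, 314, 315, 313]
t=8: [921, 922, 922, 922, 922, 921, 922, 921, 922, 921, 922, 921]
t=9: [954, 955, 955, 955, 955, 954, 955, 954, 955, 954, 955, 954]
t=10: [118, 119, 119, 119, 119, 118, 119, 118, 119, 118, 119, 118]
t=11: [943, 944, 944, 944, 944, 943, 944, 943, 944, 943, 944, 943]
t=12: [63, 64, 64, 64, 64, 63, 64, 63, 64, 63, 64, 63]
t=13: [668, 669, 669, 669, 669, 668, 669, 668, 669, 668, 669, 668]
t=14: [690, 691, 691, 691, 691, 690, 691, 690, 691, 690, 691, 690]
t=15: [800, 801, 801, 801, 801, 800, 801, 800, 801, 800, 801, 800]
t=16: [349, 350, 350, 350, 350, 349, 350, 349, 350, 349, 350, 349]
t=17: [96, 97, 97, 97, 97, 96, 97, 96, 97, 96, 97, 96]
t=18: [833, 834, 834, 834, 834, 833, 834, 833, 834, 833, 834, 833]
t=19: [514, 515, 515, 515, 515, 514, 515, 514, 515, 514, 515, 514]
t=20: [921, 922, 922, 922, 922, 921, 922, 921, 922, 921, 922, 921]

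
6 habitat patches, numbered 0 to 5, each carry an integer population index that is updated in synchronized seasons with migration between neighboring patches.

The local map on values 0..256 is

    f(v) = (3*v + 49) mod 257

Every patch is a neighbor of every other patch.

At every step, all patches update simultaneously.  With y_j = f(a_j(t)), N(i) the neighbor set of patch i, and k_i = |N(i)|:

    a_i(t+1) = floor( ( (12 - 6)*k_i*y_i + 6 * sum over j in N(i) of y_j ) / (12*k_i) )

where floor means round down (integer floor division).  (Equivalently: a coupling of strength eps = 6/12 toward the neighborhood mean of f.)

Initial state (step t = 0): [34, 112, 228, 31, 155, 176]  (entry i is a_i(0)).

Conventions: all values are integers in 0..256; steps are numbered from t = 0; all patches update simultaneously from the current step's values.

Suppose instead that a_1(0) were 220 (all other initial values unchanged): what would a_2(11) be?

Answer: a_2(11) = 74
Key observation: This trace re-runs the system from the modified initial state.

Derivation:
t=0: [34, 220, 228, 31, 155, 176]
t=1: [137, 155, 164, 133, 77, 102]
t=2: [135, 54, 65, 130, 63, 93]
t=3: [193, 198, 211, 187, 209, 142]
t=4: [134, 140, 155, 127, 153, 175]
t=5: [166, 173, 89, 158, 189, 113]
t=6: [52, 60, 62, 42, 79, 91]
t=7: [175, 185, 187, 163, 105, 119]
t=8: [76, 88, 91, 62, 95, 112]
t=9: [66, 80, 84, 152, 88, 109]
t=10: [173, 87, 92, 173, 97, 122]
t=11: [68, 68, 74, 68, 80, 110]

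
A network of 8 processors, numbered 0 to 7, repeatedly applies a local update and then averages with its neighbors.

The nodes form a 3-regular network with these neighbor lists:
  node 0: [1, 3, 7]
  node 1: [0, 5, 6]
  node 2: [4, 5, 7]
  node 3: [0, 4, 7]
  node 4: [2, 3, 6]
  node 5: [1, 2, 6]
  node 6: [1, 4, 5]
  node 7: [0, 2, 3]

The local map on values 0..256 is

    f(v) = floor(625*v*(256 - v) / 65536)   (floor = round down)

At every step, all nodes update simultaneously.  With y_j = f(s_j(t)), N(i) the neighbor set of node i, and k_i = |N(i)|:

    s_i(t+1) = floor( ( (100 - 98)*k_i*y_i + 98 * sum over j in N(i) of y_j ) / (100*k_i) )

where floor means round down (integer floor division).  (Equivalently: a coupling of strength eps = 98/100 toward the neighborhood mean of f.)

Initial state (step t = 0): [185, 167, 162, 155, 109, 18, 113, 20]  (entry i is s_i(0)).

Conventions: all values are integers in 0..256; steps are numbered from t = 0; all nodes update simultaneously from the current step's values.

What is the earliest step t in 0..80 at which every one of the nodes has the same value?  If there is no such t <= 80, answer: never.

Simulating step by step:
t=0: [185, 167, 162, 155, 109, 18, 113, 20]  (not all equal)
t=1: [111, 107, 80, 108, 149, 144, 111, 137]  (not all equal)
t=2: [153, 152, 152, 153, 146, 146, 152, 146]  (not all equal)
t=3: [150, 150, 152, 151, 150, 150, 151, 150]  (not all equal)
t=4: [151, 151, 150, 151, 150, 150, 151, 150]  (not all equal)
t=5: [151, 151, 151, 151, 151, 151, 151, 151]  (all equal)

Answer: 5
Key observation: Synchronization is absorbing here: once all nodes are equal they stay equal, and step 5 is the first all-equal step.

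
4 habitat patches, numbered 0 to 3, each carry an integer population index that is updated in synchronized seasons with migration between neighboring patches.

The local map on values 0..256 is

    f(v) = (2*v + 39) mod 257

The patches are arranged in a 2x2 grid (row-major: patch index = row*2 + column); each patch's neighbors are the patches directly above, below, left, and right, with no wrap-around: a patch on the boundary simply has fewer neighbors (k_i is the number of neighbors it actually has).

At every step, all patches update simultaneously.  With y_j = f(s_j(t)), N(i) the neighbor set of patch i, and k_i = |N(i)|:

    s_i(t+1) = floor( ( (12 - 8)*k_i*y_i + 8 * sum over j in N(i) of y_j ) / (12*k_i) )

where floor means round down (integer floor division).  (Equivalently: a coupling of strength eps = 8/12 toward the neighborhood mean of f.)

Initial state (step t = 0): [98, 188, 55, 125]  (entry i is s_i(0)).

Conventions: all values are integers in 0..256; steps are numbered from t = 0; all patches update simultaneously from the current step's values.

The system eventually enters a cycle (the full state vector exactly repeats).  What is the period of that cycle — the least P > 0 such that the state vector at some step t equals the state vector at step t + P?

Answer: 16
Key observation: The state at step 13, [103, 103, 103, 103], reappears at step 29 — and no state repeats earlier — so the cycle the system enters has period 16.

Derivation:
t=0: [98, 188, 55, 125]
t=1: [180, 141, 138, 113]
t=2: [88, 71, 69, 43]
t=3: [191, 173, 172, 161]
t=4: [139, 132, 131, 119]
t=5: [50, 42, 41, 36]
t=6: [127, 124, 123, 118]
t=7: [31, 28, 27, 25]
t=8: [96, 95, 94, 92]
t=9: [229, 227, 227, 226]
t=10: [237, 236, 236, 235]
t=11: [254, 254, 254, 253]
t=12: [33, 32, 32, 32]
t=13: [103, 103, 103, 103]
t=14: [245, 245, 245, 245]
t=15: [15, 15, 15, 15]
t=16: [69, 69, 69, 69]
t=17: [177, 177, 177, 177]
t=18: [136, 136, 136, 136]
t=19: [54, 54, 54, 54]
t=20: [147, 147, 147, 147]
t=21: [76, 76, 76, 76]
t=22: [191, 191, 191, 191]
t=23: [164, 164, 164, 164]
t=24: [110, 110, 110, 110]
t=25: [2, 2, 2, 2]
t=26: [43, 43, 43, 43]
t=27: [125, 125, 125, 125]
t=28: [32, 32, 32, 32]
t=29: [103, 103, 103, 103]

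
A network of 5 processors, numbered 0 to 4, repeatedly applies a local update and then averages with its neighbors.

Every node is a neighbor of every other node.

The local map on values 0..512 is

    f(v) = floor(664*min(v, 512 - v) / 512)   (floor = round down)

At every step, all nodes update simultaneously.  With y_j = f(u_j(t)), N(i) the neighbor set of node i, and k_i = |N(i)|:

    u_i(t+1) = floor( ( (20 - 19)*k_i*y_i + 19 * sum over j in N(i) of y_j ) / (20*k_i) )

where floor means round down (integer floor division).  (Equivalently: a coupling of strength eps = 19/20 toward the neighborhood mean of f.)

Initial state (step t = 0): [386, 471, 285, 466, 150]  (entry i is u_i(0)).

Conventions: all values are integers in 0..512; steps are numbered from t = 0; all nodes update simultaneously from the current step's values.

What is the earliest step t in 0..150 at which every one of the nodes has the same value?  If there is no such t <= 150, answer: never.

Answer: 5
Key observation: Synchronization is absorbing here: once all nodes are equal they stay equal, and step 5 is the first all-equal step.

Derivation:
t=0: [386, 471, 285, 466, 150]  (not all equal)
t=1: [150, 171, 126, 170, 144]  (not all equal)
t=2: [197, 192, 203, 192, 198]  (not all equal)
t=3: [254, 255, 252, 255, 254]  (not all equal)
t=4: [328, 328, 329, 328, 328]  (not all equal)
t=5: [237, 237, 237, 237, 237]  (all equal)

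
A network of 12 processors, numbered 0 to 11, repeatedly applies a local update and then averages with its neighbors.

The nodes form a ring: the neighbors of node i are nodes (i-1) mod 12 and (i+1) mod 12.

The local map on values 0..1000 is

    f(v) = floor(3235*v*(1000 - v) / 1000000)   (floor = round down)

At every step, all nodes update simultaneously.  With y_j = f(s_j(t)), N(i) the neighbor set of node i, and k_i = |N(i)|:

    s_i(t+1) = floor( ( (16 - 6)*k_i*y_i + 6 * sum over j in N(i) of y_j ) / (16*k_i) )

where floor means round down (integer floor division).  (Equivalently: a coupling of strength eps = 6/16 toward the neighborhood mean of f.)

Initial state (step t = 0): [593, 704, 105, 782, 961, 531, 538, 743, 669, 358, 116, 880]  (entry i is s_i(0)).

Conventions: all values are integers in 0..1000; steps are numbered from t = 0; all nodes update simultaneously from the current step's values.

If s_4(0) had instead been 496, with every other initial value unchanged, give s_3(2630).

Simulating step by step:
t=0: [593, 704, 105, 782, 496, 531, 538, 743, 669, 358, 116, 880]
t=1: [677, 624, 419, 552, 759, 805, 769, 670, 702, 660, 410, 421]
t=2: [731, 754, 784, 758, 614, 535, 587, 681, 692, 726, 772, 771]
t=3: [617, 596, 565, 616, 740, 793, 772, 714, 682, 637, 583, 582]
t=4: [770, 778, 786, 743, 631, 555, 578, 650, 702, 746, 778, 781]
t=5: [565, 558, 560, 628, 735, 787, 780, 734, 675, 613, 567, 557]
t=6: [795, 796, 789, 739, 636, 560, 566, 631, 705, 761, 789, 796]
t=7: [526, 527, 551, 630, 733, 787, 786, 745, 671, 594, 544, 527]
t=8: [806, 804, 792, 739, 638, 559, 556, 619, 707, 771, 798, 805]
t=9: [506, 512, 544, 629, 733, 787, 791, 751, 668, 580, 527, 509]
t=10: [808, 806, 794, 740, 638, 557, 548, 612, 709, 778, 803, 807]
t=11: [502, 508, 541, 628, 733, 789, 794, 755, 665, 569, 518, 504]
t=12: [808, 807, 794, 741, 638, 554, 543, 607, 710, 781, 804, 807]
t=13: [501, 507, 541, 626, 732, 789, 795, 757, 664, 565, 516, 503]
t=14: [808, 807, 795, 742, 639, 553, 541, 605, 711, 783, 804, 807]
t=15: [501, 507, 539, 625, 732, 789, 796, 758, 662, 563, 515, 503]
t=16: [808, 807, 795, 743, 639, 553, 540, 604, 712, 783, 805, 808]
t=17: [501, 507, 539, 624, 731, 789, 796, 758, 662, 562, 513, 502]
t=18: [808, 807, 795, 744, 640, 553, 540, 604, 712, 784, 805, 808]
t=19: [501, 507, 539, 623, 730, 789, 796, 758, 661, 561, 513, 502]
t=20: [808, 807, 795, 744, 641, 554, 540, 604, 712, 784, 805, 808]
t=21: [501, 507, 539, 623, 730, 789, 796, 758, 661, 561, 513, 502]

Answer: s_3(2630) = 744
Key observation: The state at step 19, [501, 507, 539, 623, 730, 789, 796, 758, 661, 561, 513, 502], reappears at step 21: the system is in a cycle of period 2 from step 19 on.  Therefore the state at step 2630 equals the state at step 19 + ((2630 - 19) mod 2) = 20, which is [808, 807, 795, 744, 641, 554, 540, 604, 712, 784, 805, 808].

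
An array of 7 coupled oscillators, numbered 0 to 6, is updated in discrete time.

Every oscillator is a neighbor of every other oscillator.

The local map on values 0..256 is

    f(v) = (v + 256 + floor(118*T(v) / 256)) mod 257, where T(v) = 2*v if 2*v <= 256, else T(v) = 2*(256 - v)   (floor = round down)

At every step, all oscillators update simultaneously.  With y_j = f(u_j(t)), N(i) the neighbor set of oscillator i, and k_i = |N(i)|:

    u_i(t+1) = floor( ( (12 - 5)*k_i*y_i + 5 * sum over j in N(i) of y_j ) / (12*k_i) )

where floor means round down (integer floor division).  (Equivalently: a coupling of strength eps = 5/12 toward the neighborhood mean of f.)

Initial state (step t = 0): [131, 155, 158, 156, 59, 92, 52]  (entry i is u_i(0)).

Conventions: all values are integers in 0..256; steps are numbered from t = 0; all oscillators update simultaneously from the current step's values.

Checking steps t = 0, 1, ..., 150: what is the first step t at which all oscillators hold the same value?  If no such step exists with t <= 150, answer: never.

Answer: 3
Key observation: Synchronization is absorbing here: once all oscillators are equal they stay equal, and step 3 is the first all-equal step.

Derivation:
t=0: [131, 155, 158, 156, 59, 92, 52]  (not all equal)
t=1: [221, 222, 222, 222, 152, 185, 145]  (not all equal)
t=2: [250, 250, 250, 250, 247, 249, 247]  (not all equal)
t=3: [254, 254, 254, 254, 254, 254, 254]  (all equal)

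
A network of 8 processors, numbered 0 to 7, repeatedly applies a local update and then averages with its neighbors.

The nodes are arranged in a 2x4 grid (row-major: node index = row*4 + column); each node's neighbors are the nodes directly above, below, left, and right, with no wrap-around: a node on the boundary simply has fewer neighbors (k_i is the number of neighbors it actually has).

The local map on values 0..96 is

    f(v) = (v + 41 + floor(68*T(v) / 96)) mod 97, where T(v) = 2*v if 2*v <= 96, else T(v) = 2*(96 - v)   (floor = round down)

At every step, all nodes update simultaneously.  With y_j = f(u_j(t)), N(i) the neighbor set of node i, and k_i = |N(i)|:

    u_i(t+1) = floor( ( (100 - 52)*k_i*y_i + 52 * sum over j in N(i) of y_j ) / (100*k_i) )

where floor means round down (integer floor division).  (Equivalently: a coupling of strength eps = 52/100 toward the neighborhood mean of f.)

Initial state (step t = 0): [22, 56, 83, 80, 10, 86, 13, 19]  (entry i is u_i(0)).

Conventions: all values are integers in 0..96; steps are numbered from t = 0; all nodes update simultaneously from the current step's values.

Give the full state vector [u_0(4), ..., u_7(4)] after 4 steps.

Answer: [55, 55, 56, 56, 55, 55, 56, 56]

Derivation:
t=0: [22, 56, 83, 80, 10, 86, 13, 19]
t=1: [76, 58, 51, 56, 67, 54, 64, 71]
t=2: [50, 54, 56, 54, 52, 55, 54, 52]
t=3: [58, 57, 56, 57, 58, 57, 57, 57]
t=4: [55, 55, 56, 56, 55, 55, 56, 56]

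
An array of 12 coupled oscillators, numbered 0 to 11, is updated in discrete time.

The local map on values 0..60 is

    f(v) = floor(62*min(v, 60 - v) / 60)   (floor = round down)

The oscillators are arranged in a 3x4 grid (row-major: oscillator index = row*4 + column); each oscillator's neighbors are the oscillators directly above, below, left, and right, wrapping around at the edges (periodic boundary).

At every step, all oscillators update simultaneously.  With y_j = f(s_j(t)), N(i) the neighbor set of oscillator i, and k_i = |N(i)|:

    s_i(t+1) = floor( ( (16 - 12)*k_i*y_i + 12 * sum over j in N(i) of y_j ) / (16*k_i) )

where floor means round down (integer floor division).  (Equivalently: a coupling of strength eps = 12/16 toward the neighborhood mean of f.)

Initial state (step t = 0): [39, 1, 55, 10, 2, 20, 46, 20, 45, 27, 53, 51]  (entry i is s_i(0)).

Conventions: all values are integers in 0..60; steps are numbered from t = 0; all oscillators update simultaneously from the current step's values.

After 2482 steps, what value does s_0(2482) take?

Answer: s_0(2482) = 10
Key observation: The state at step 6, [10, 10, 10, 10, 10, 10, 10, 10, 10, 10, 10, 10], reappears at step 7: the system is in a cycle of period 1 from step 6 on.  Therefore the state at step 2482 equals the state at step 6 + ((2482 - 6) mod 1) = 6, which is [10, 10, 10, 10, 10, 10, 10, 10, 10, 10, 10, 10].

Derivation:
t=0: [39, 1, 55, 10, 2, 20, 46, 20, 45, 27, 53, 51]
t=1: [10, 13, 7, 12, 14, 13, 13, 11, 14, 14, 12, 12]
t=2: [12, 11, 11, 10, 12, 13, 11, 12, 12, 13, 11, 12]
t=3: [11, 11, 10, 11, 12, 12, 11, 11, 12, 12, 11, 11]
t=4: [11, 11, 10, 10, 11, 11, 11, 11, 11, 11, 11, 11]
t=5: [10, 10, 10, 10, 11, 11, 10, 10, 11, 11, 10, 10]
t=6: [10, 10, 10, 10, 10, 10, 10, 10, 10, 10, 10, 10]
t=7: [10, 10, 10, 10, 10, 10, 10, 10, 10, 10, 10, 10]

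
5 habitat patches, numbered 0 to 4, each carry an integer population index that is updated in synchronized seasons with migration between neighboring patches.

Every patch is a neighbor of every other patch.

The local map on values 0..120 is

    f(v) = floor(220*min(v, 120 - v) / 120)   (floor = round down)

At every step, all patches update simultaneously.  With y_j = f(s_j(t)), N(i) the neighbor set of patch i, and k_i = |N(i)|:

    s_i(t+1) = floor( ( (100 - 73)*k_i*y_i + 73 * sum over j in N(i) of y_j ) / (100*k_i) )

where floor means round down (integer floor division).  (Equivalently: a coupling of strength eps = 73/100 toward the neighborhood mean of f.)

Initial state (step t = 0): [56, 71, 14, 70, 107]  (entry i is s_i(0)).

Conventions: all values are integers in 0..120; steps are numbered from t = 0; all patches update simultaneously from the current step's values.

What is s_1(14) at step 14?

Simulating step by step:
t=0: [56, 71, 14, 70, 107]
t=1: [69, 68, 62, 68, 62]
t=2: [98, 98, 99, 98, 99]
t=3: [39, 39, 39, 39, 39]
t=4: [71, 71, 71, 71, 71]
t=5: [89, 89, 89, 89, 89]
t=6: [56, 56, 56, 56, 56]
t=7: [102, 102, 102, 102, 102]
t=8: [33, 33, 33, 33, 33]
t=9: [60, 60, 60, 60, 60]
t=10: [110, 110, 110, 110, 110]
t=11: [18, 18, 18, 18, 18]
t=12: [33, 33, 33, 33, 33]
t=13: [60, 60, 60, 60, 60]
t=14: [110, 110, 110, 110, 110]

Answer: s_1(14) = 110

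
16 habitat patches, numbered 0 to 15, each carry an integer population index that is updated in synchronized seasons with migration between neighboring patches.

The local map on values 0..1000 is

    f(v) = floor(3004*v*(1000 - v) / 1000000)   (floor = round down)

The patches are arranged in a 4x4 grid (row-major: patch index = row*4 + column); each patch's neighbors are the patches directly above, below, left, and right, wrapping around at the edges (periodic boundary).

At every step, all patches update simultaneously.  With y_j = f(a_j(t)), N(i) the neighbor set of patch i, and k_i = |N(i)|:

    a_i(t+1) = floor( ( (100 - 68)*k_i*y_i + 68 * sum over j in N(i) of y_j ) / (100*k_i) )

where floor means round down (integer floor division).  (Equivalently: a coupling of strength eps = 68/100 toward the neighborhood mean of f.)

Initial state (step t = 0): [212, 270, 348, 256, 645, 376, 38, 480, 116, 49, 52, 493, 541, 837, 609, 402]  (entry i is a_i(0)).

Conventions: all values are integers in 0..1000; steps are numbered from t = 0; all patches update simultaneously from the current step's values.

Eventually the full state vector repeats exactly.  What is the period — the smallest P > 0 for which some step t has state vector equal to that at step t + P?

Simulating step by step:
t=0: [212, 270, 348, 256, 645, 376, 38, 480, 116, 49, 52, 493, 541, 837, 609, 402]
t=1: [601, 579, 555, 634, 604, 484, 422, 599, 493, 311, 338, 567, 568, 503, 562, 703]
t=2: [720, 737, 730, 700, 729, 720, 724, 721, 721, 702, 699, 706, 719, 724, 710, 695]
t=3: [603, 594, 602, 615, 600, 602, 605, 609, 609, 615, 621, 620, 609, 605, 615, 624]
t=4: [717, 720, 716, 713, 717, 718, 715, 714, 713, 713, 710, 709, 714, 715, 711, 708]
t=5: [609, 608, 611, 613, 610, 609, 612, 613, 613, 613, 616, 617, 613, 612, 615, 617]
t=6: [713, 714, 712, 712, 713, 713, 712, 712, 711, 712, 710, 710, 712, 712, 711, 710]
t=7: [614, 614, 615, 615, 614, 614, 615, 615, 615, 615, 616, 617, 615, 615, 616, 616]
t=8: [711, 711, 710, 710, 711, 711, 710, 710, 710, 710, 710, 710, 710, 710, 710, 710]
t=9: [617, 617, 617, 617, 617, 617, 617, 617, 617, 617, 618, 618, 617, 617, 618, 618]
t=10: [709, 709, 709, 709, 709, 709, 709, 709, 709, 709, 709, 709, 709, 709, 709, 709]
t=11: [619, 619, 619, 619, 619, 619, 619, 619, 619, 619, 619, 619, 619, 619, 619, 619]
t=12: [708, 708, 708, 708, 708, 708, 708, 708, 708, 708, 708, 708, 708, 708, 708, 708]
t=13: [621, 621, 621, 621, 621, 621, 621, 621, 621, 621, 621, 621, 621, 621, 621, 621]
t=14: [707, 707, 707, 707, 707, 707, 707, 707, 707, 707, 707, 707, 707, 707, 707, 707]
t=15: [622, 622, 622, 622, 622, 622, 622, 622, 622, 622, 622, 622, 622, 622, 622, 622]
t=16: [706, 706, 706, 706, 706, 706, 706, 706, 706, 706, 706, 706, 706, 706, 706, 706]
t=17: [623, 623, 623, 623, 623, 623, 623, 623, 623, 623, 623, 623, 623, 623, 623, 623]
t=18: [705, 705, 705, 705, 705, 705, 705, 705, 705, 705, 705, 705, 705, 705, 705, 705]
t=19: [624, 624, 624, 624, 624, 624, 624, 624, 624, 624, 624, 624, 624, 624, 624, 624]
t=20: [704, 704, 704, 704, 704, 704, 704, 704, 704, 704, 704, 704, 704, 704, 704, 704]
t=21: [625, 625, 625, 625, 625, 625, 625, 625, 625, 625, 625, 625, 625, 625, 625, 625]
t=22: [704, 704, 704, 704, 704, 704, 704, 704, 704, 704, 704, 704, 704, 704, 704, 704]

Answer: 2
Key observation: The state at step 20, [704, 704, 704, 704, 704, 704, 704, 704, 704, 704, 704, 704, 704, 704, 704, 704], reappears at step 22 — and no state repeats earlier — so the cycle the system enters has period 2.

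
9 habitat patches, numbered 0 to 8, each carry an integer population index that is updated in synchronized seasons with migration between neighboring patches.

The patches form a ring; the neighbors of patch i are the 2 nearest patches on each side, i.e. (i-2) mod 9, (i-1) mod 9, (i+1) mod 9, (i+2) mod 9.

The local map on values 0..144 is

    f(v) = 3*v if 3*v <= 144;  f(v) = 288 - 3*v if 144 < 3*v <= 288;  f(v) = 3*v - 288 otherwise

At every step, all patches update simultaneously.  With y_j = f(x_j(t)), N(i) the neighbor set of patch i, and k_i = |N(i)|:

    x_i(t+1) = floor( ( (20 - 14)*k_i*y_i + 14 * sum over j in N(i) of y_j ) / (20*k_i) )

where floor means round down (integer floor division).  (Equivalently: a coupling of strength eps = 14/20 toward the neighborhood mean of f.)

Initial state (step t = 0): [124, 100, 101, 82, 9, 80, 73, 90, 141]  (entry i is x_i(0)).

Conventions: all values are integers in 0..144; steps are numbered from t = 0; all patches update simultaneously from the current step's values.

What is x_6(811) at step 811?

Simulating step by step:
t=0: [124, 100, 101, 82, 9, 80, 73, 90, 141]
t=1: [56, 51, 33, 30, 38, 41, 60, 64, 72]
t=2: [106, 107, 110, 109, 107, 108, 103, 102, 101]
t=3: [27, 31, 36, 36, 34, 30, 24, 23, 22]
t=4: [83, 91, 99, 101, 96, 88, 78, 74, 74]
t=5: [39, 27, 14, 12, 17, 30, 43, 51, 50]
t=6: [104, 82, 62, 57, 67, 88, 111, 123, 122]
t=7: [60, 68, 77, 79, 76, 64, 60, 54, 57]
t=8: [99, 83, 70, 67, 72, 89, 102, 112, 109]
t=9: [38, 48, 59, 62, 57, 45, 36, 29, 31]
t=10: [110, 116, 116, 119, 114, 112, 108, 104, 107]
t=11: [43, 53, 57, 59, 53, 46, 38, 35, 38]
t=12: [120, 121, 122, 123, 122, 121, 119, 118, 117]
t=13: [70, 73, 76, 77, 76, 73, 70, 68, 68]
t=14: [75, 69, 64, 62, 64, 69, 75, 79, 79]
t=15: [67, 78, 88, 92, 88, 78, 67, 60, 60]
t=16: [77, 56, 38, 30, 38, 56, 77, 91, 91]
t=17: [63, 84, 100, 108, 100, 84, 63, 48, 48]
t=18: [88, 61, 35, 27, 35, 61, 88, 109, 109]
t=19: [57, 75, 86, 97, 86, 75, 57, 45, 45]
t=20: [98, 68, 46, 33, 46, 68, 98, 116, 116]
t=21: [61, 78, 98, 107, 98, 78, 61, 45, 45]
t=22: [89, 65, 36, 30, 36, 65, 89, 110, 110]
t=23: [56, 73, 87, 97, 87, 73, 56, 43, 43]
t=24: [97, 69, 46, 34, 46, 69, 97, 115, 115]
t=25: [59, 76, 98, 107, 98, 76, 59, 42, 42]
t=26: [88, 66, 38, 33, 38, 66, 88, 109, 109]
t=27: [56, 75, 91, 101, 91, 75, 56, 42, 42]
t=28: [93, 67, 41, 31, 41, 67, 93, 112, 112]
t=29: [56, 73, 91, 101, 91, 73, 56, 41, 41]
t=30: [93, 68, 42, 33, 42, 68, 93, 112, 112]
t=31: [56, 74, 93, 103, 93, 74, 56, 40, 40]
t=32: [91, 67, 40, 32, 40, 67, 91, 110, 110]
t=33: [55, 73, 91, 101, 91, 73, 55, 40, 40]
t=34: [93, 68, 43, 33, 43, 68, 93, 112, 112]
t=35: [56, 75, 94, 104, 94, 75, 56, 40, 40]
t=36: [90, 66, 39, 31, 39, 66, 90, 110, 110]
t=37: [56, 74, 90, 100, 90, 74, 56, 42, 42]
t=38: [94, 68, 43, 33, 43, 68, 94, 113, 113]
t=39: [56, 75, 94, 104, 94, 75, 56, 41, 41]
t=40: [91, 66, 39, 31, 39, 66, 91, 111, 111]
t=41: [56, 74, 90, 100, 90, 74, 56, 42, 42]

Answer: x_6(811) = 56
Key observation: The state at step 37, [56, 74, 90, 100, 90, 74, 56, 42, 42], reappears at step 41: the system is in a cycle of period 4 from step 37 on.  Therefore the state at step 811 equals the state at step 37 + ((811 - 37) mod 4) = 39, which is [56, 75, 94, 104, 94, 75, 56, 41, 41].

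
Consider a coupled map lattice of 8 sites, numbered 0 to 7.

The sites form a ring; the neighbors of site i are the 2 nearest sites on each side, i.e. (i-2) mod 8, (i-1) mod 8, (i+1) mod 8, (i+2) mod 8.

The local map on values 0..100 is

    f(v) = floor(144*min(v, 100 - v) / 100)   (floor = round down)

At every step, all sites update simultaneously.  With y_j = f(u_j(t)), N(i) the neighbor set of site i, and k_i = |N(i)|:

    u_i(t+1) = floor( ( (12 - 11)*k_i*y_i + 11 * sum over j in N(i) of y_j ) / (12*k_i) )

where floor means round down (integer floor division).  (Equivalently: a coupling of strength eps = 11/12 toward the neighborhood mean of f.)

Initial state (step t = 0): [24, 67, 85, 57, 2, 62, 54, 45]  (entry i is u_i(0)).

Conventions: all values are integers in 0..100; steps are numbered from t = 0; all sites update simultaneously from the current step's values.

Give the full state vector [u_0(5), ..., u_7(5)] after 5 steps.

Answer: [51, 52, 53, 53, 52, 52, 52, 52]

Derivation:
t=0: [24, 67, 85, 57, 2, 62, 54, 45]
t=1: [48, 45, 34, 33, 46, 48, 40, 51]
t=2: [60, 58, 60, 60, 56, 60, 67, 65]
t=3: [53, 55, 59, 59, 55, 54, 55, 54]
t=4: [63, 62, 63, 62, 62, 63, 65, 65]
t=5: [51, 52, 53, 53, 52, 52, 52, 52]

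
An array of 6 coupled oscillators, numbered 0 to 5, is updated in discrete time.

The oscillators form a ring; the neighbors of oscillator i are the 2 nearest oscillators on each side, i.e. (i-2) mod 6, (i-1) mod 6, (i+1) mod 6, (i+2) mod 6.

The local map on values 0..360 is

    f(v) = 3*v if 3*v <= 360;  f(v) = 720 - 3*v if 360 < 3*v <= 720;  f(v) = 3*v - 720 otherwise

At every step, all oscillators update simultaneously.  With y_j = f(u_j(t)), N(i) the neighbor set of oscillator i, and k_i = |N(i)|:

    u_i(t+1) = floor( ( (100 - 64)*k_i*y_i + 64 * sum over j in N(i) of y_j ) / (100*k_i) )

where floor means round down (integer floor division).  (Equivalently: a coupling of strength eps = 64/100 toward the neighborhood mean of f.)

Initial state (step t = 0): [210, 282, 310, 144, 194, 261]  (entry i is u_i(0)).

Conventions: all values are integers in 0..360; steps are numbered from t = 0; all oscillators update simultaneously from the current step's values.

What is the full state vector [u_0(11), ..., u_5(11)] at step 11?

Answer: [332, 333, 336, 336, 337, 332]

Derivation:
t=0: [210, 282, 310, 144, 194, 261]
t=1: [118, 149, 178, 189, 153, 125]
t=2: [297, 264, 233, 225, 260, 290]
t=3: [110, 87, 63, 64, 83, 109]
t=4: [282, 260, 233, 233, 255, 282]
t=5: [85, 68, 47, 47, 63, 85]
t=6: [218, 200, 177, 177, 194, 218]
t=7: [105, 124, 150, 150, 131, 105]
t=8: [315, 312, 298, 298, 304, 315]
t=9: [210, 205, 191, 191, 196, 210]
t=10: [108, 113, 128, 128, 123, 108]
t=11: [332, 333, 336, 336, 337, 332]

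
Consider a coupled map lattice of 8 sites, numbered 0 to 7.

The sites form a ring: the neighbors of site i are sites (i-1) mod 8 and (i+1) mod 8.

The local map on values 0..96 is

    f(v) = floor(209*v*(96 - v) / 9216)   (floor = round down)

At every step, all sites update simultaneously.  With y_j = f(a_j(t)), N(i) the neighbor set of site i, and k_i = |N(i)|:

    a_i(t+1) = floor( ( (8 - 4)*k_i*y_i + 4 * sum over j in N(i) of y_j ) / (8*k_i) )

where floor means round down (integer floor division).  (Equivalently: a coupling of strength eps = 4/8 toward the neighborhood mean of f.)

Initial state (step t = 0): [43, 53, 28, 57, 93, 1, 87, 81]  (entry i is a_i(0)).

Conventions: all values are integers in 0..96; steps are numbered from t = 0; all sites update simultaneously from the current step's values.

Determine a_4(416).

Answer: a_4(416) = 51
Key observation: The state at step 5, [51, 51, 51, 51, 52, 52, 52, 51], reappears at step 7: the system is in a cycle of period 2 from step 5 on.  Therefore the state at step 416 equals the state at step 5 + ((416 - 5) mod 2) = 6, which is [52, 52, 52, 51, 51, 51, 51, 51].

Derivation:
t=0: [43, 53, 28, 57, 93, 1, 87, 81]
t=1: [45, 49, 46, 37, 16, 6, 15, 30]
t=2: [50, 52, 51, 44, 29, 20, 27, 41]
t=3: [51, 51, 51, 49, 43, 38, 42, 49]
t=4: [52, 52, 52, 51, 50, 50, 50, 51]
t=5: [51, 51, 51, 51, 52, 52, 52, 51]
t=6: [52, 52, 52, 51, 51, 51, 51, 51]
t=7: [51, 51, 51, 51, 52, 52, 52, 51]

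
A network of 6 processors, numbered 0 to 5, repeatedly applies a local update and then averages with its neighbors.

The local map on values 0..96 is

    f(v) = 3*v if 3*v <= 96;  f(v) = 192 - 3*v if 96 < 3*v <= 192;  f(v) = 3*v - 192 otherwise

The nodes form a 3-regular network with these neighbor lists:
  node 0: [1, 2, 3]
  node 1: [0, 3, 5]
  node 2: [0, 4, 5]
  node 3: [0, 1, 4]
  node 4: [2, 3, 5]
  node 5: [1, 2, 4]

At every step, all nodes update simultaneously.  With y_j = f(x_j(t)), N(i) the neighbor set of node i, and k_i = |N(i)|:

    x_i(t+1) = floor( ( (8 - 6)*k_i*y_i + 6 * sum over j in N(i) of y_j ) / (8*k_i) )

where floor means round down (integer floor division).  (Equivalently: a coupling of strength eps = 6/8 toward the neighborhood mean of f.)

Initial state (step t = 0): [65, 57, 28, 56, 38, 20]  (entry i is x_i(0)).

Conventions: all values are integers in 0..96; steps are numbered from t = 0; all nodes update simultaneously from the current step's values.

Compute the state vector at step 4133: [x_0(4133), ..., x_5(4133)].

Simulating step by step:
t=0: [65, 57, 28, 56, 38, 20]
t=1: [33, 27, 56, 31, 61, 60]
t=2: [72, 69, 34, 69, 34, 31]
t=3: [36, 36, 74, 36, 72, 72]
t=4: [70, 69, 40, 69, 40, 40]
t=5: [30, 30, 58, 30, 57, 57]
t=6: [72, 72, 37, 72, 37, 37]
t=7: [38, 38, 66, 38, 66, 66]
t=8: [60, 60, 24, 60, 24, 24]
t=9: [27, 27, 57, 27, 57, 57]
t=10: [66, 66, 36, 66, 36, 36]
t=11: [25, 25, 64, 25, 64, 64]
t=12: [56, 56, 18, 56, 18, 18]
t=13: [31, 31, 46, 31, 46, 46]
t=14: [83, 83, 63, 83, 63, 63]
t=15: [43, 43, 16, 43, 16, 16]
t=16: [59, 59, 51, 59, 51, 51]
t=17: [21, 21, 33, 21, 33, 33]
t=18: [70, 70, 85, 70, 85, 85]
t=19: [29, 29, 51, 29, 51, 51]
t=20: [75, 75, 51, 75, 51, 51]
t=21: [34, 34, 37, 34, 37, 37]
t=22: [87, 87, 83, 87, 83, 83]
t=23: [66, 66, 60, 66, 60, 60]
t=24: [7, 7, 10, 7, 10, 10]
t=25: [23, 23, 27, 23, 27, 27]
t=26: [72, 72, 78, 72, 78, 78]
t=27: [28, 28, 37, 28, 37, 37]
t=28: [83, 83, 81, 83, 81, 81]
t=29: [55, 55, 52, 55, 52, 52]
t=30: [29, 29, 33, 29, 33, 33]
t=31: [88, 88, 91, 88, 91, 91]
t=32: [74, 74, 78, 74, 78, 78]
t=33: [33, 33, 39, 33, 39, 39]
t=34: [88, 88, 79, 88, 79, 79]
t=35: [65, 65, 51, 65, 51, 51]
t=36: [12, 12, 30, 12, 30, 30]
t=37: [49, 49, 76, 49, 76, 76]
t=38: [42, 42, 38, 42, 38, 38]
t=39: [69, 69, 75, 69, 75, 75]
t=40: [19, 19, 28, 19, 28, 28]
t=41: [63, 63, 77, 63, 77, 77]
t=42: [12, 12, 30, 12, 30, 30]

Answer: [63, 63, 77, 63, 77, 77]
Key observation: The state at step 36, [12, 12, 30, 12, 30, 30], reappears at step 42: the system is in a cycle of period 6 from step 36 on.  Therefore the state at step 4133 equals the state at step 36 + ((4133 - 36) mod 6) = 41, which is [63, 63, 77, 63, 77, 77].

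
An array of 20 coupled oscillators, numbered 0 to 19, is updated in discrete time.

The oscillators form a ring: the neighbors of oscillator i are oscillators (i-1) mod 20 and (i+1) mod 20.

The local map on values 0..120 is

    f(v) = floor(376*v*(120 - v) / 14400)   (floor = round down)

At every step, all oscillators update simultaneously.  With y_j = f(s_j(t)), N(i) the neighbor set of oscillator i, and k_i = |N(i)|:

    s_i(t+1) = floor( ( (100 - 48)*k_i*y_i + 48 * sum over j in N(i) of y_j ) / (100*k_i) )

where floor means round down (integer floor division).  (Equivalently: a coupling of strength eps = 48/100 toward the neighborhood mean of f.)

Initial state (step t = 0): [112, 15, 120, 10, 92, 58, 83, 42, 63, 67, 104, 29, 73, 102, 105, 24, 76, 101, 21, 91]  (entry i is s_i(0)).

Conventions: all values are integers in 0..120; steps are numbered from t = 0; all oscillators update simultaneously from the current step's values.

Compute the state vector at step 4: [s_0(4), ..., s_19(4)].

Answer: [79, 71, 69, 73, 79, 81, 78, 75, 77, 83, 88, 91, 91, 91, 91, 91, 92, 92, 91, 87]

Derivation:
t=0: [112, 15, 120, 10, 92, 58, 83, 42, 63, 67, 104, 29, 73, 102, 105, 24, 76, 101, 21, 91]
t=1: [38, 26, 16, 30, 63, 83, 84, 85, 90, 80, 60, 67, 73, 55, 47, 61, 71, 59, 56, 53]
t=2: [79, 62, 54, 69, 84, 82, 78, 75, 74, 82, 90, 91, 90, 91, 90, 91, 91, 92, 92, 89]
t=3: [83, 90, 92, 88, 81, 81, 84, 87, 86, 80, 72, 68, 69, 68, 69, 68, 67, 67, 68, 73]
t=4: [79, 71, 69, 73, 79, 81, 78, 75, 77, 83, 88, 91, 91, 91, 91, 91, 92, 92, 91, 87]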